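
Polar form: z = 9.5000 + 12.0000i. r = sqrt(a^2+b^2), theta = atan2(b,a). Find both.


r = sqrt(90.25+144) = sqrt(234.25) = 15.3052
theta = atan2(12, 9.5) = 51.6325 degrees

r = 15.3052, theta = 51.6325 degrees


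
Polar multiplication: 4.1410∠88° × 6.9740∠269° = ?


r = 4.1410 * 6.9740 = 28.8793
theta = 88° + 269° = 357° = 357° (mod 360)

28.8793 cis(357°)


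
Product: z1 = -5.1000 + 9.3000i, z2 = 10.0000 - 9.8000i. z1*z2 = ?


Real = -5.1*10 - 9.3*(-9.8) = -51 - (-91.14) = 40.14
Imag = -5.1*(-9.8) + 10*9.3 = 49.98 + 93 = 142.98

40.1400 + 142.9800i


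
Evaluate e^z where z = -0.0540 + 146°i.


e^-0.0540 = 0.94743
cos(146°) = -0.82904
sin(146°) = 0.5592
Real = 0.94743*(-0.82904) = -0.7855
Imag = 0.94743*0.5592 = 0.5298

-0.7855 + 0.5298i


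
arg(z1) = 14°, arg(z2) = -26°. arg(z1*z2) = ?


arg(z1*z2) = 14° - 26° = -12°
Normalized to (-180°, 180°]: -12°

-12°


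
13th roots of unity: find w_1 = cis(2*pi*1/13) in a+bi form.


Angle = 360*1/13 = 27.6923°
a = cos(27.6923°) = 0.8855
b = sin(27.6923°) = 0.4647

0.8855 + 0.4647i


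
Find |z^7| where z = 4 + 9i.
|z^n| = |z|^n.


|z| = sqrt(16+81) = sqrt(97) = 9.8489
|z^7| = |z|^7 = (sqrt(97))^7 = 97^3 * sqrt(97) = 912673*sqrt(97)

|z^7| = 912673*sqrt(97) ≈ 8988786.5965


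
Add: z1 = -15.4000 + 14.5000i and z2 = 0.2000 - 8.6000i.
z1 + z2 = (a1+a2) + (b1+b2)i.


Real: -15.4 + 0.2 = -15.2
Imag: 14.5 - 8.6 = 5.9

-15.2000 + 5.9000i


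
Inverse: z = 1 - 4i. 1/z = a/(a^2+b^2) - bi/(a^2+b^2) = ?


|z|^2 = 1+16 = 17
1/z = (1 + 4i)/17

1/z = 0.0588 + 0.2353i


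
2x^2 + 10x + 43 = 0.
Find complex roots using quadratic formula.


disc = 10^2 - 4*2*43 = 100 - 344 = -244
sqrt(|disc|) = sqrt(244) = 15.6205
Real part = -10/(2*2) = -2.5000
Imag part = 15.6205/(2*2) = 3.9051

-2.5000 ± 3.9051i


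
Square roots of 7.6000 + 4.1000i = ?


|z| = sqrt(57.76+16.81) = 8.6354
sqrt((|z|+a)/2) = sqrt((8.6354+7.6)/2) = sqrt(8.1177) = 2.8492
sqrt((|z|-a)/2) = sqrt((8.6354-7.6)/2) = sqrt(0.5177) = 0.7195

±(2.8492 + 0.7195i) i.e. 2.8492 + 0.7195i and -2.8492 - 0.7195i


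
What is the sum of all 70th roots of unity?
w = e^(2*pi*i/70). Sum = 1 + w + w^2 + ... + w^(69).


The sum of all 70th roots of unity is 0.
Geometric series: (1 - w^70)/(1 - w) = (1-1)/(1-w) = 0 since w^70 = 1, w ≠ 1.
Alternatively: coefficient of z^69 in z^70 - 1 is 0.

0


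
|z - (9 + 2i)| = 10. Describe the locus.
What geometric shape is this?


|z - z0| = r is a circle with center z0 and radius r.
Center = (9, 2), radius = 10

Circle with center (9, 2) and radius 10


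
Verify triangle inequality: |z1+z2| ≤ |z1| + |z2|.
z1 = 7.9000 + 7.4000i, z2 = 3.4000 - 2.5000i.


|z1| = sqrt(7.9^2 + 7.4^2) = sqrt(117.17) = 10.8245
|z2| = sqrt(3.4^2 + (-2.5)^2) = sqrt(17.81) = 4.2202
z1+z2 = 11.3000 + 4.9000i
|z1+z2| = sqrt(151.7) = 12.3167
|z1|+|z2| = 10.8245 + 4.2202 = 15.0447

|z1+z2| = 12.3167 ≤ |z1|+|z2| = 15.0447 (verified)


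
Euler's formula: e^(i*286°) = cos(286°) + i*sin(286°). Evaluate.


cos(286°) = 0.2756
sin(286°) = -0.9613

e^(i*286°) = 0.2756 - 0.9613i


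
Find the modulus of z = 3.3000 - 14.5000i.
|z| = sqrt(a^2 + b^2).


|z| = sqrt(3.3^2 + (-14.5)^2) = sqrt(10.89 + 210.25) = sqrt(221.14) = 14.8708

|z| = 14.8708


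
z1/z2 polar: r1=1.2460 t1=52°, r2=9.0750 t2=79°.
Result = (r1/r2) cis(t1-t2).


r = 1.2460 / 9.0750 = 0.1373
theta = 52° - 79° = -27° = 333° (mod 360)

0.1373 cis(333°)


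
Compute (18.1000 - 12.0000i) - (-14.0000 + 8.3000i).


Real: 18.1 + 14 = 32.1
Imag: -12 - 8.3 = -20.3

32.1000 - 20.3000i


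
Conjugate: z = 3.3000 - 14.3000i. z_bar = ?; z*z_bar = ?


z_bar = 3.3000 + 14.3000i
z*z_bar = 3.3^2 + (-14.3)^2 = 10.89 + 204.49 = 215.38

z_bar = 3.3000 + 14.3000i, z*z_bar = 215.38


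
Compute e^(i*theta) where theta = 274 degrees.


cos(274°) = 0.0698
sin(274°) = -0.9976

e^(i*274°) = 0.0698 - 0.9976i


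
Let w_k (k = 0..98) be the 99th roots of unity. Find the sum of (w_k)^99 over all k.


The roots are w_k = w^k with w = e^(2*pi*i/99), and (w^k)^99 = (w^99)^k.
So S = 1 + u + u^2 + ... + u^(98) with u = w^99.
99 = 1*99 + 0, so 99 is a multiple of 99 and u = (w^99)^1 = 1.
Every one of the 99 terms equals 1: S = 99

S = 99


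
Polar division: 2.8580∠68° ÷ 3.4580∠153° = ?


r = 2.8580 / 3.4580 = 0.8265
theta = 68° - 153° = -85° = 275° (mod 360)

0.8265 cis(275°)


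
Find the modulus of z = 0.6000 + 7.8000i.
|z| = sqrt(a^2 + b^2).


|z| = sqrt(0.6^2 + 7.8^2) = sqrt(0.36 + 60.84) = sqrt(61.2) = 7.8230

|z| = 7.8230


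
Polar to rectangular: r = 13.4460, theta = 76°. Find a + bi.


a = 13.4460*cos(76°) = 13.4460*0.24192 = 3.2529
b = 13.4460*sin(76°) = 13.4460*0.970296 = 13.0466

3.2529 + 13.0466i


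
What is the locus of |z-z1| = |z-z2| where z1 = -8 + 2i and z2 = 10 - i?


Equal distances means the locus is the perpendicular bisector of z1 and z2.
Midpoint = ((-8+10)/2, (2+(-1))/2) = (1.0000, 0.5000)

Perpendicular bisector through (1.0000, 0.5000)


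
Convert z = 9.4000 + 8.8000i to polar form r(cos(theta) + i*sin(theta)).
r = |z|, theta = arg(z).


r = sqrt(88.36+77.44) = sqrt(165.8) = 12.8763
theta = atan2(8.8, 9.4) = 43.1118 degrees

r = 12.8763, theta = 43.1118 degrees


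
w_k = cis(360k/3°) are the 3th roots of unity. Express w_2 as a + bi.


Angle = 360*2/3 = 240°
a = cos(240°) = -0.5000
b = sin(240°) = -0.8660

-0.5000 - 0.8660i


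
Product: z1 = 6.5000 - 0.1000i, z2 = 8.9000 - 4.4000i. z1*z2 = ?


Real = 6.5*8.9 - (-0.1)*(-4.4) = 57.85 - 0.44 = 57.41
Imag = 6.5*(-4.4) + 8.9*(-0.1) = -28.6 - (0.89) = -29.49

57.4100 - 29.4900i


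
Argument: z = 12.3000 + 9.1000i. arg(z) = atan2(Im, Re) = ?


Re = 12.3, Im = 9.1
arg = atan2(9.1, 12.3) = 36.4954 degrees

arg(z) = 36.4954 degrees


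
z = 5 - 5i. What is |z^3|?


|z| = sqrt(25+25) = sqrt(50) = 7.0711
|z^3| = |z|^3 = (sqrt(50))^3 = 50*sqrt(50)

|z^3| = 50*sqrt(50) ≈ 353.5534


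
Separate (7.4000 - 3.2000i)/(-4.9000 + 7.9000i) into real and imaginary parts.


Multiply by conjugate: (7.4000 - 3.2000i)(-4.9000 - 7.9000i) / ((-4.9)^2 + 7.9^2)
Numerator real = 7.4*(-4.9) - (3.2)*7.9 = -61.54
Numerator imag = -3.2*(-4.9) - 7.4*7.9 = -42.78
Denominator = 86.42
Re(z) = -61.54/86.42 = -0.7121
Im(z) = -42.78/86.42 = -0.4950

Re(z) = -0.7121, Im(z) = -0.4950


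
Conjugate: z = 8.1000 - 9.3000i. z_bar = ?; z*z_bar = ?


z_bar = 8.1000 + 9.3000i
z*z_bar = 8.1^2 + (-9.3)^2 = 65.61 + 86.49 = 152.1

z_bar = 8.1000 + 9.3000i, z*z_bar = 152.1


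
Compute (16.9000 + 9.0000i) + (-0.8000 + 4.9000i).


Real: 16.9 - 0.8 = 16.1
Imag: 9 + 4.9 = 13.9

16.1000 + 13.9000i


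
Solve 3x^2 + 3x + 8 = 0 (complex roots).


disc = 3^2 - 4*3*8 = 9 - 96 = -87
sqrt(|disc|) = sqrt(87) = 9.3274
Real part = -3/(2*3) = -0.5000
Imag part = 9.3274/(2*3) = 1.5546

-0.5000 ± 1.5546i


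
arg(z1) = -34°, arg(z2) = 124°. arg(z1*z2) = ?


arg(z1*z2) = -34° + 124° = 90°
Normalized to (-180°, 180°]: 90°

90°


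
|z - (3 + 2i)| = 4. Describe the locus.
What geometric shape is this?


|z - z0| = r is a circle with center z0 and radius r.
Center = (3, 2), radius = 4

Circle with center (3, 2) and radius 4


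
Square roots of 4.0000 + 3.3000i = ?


|z| = sqrt(16+10.89) = 5.1856
sqrt((|z|+a)/2) = sqrt((5.1856+4)/2) = sqrt(4.5928) = 2.1431
sqrt((|z|-a)/2) = sqrt((5.1856-4)/2) = sqrt(0.5928) = 0.7699

±(2.1431 + 0.7699i) i.e. 2.1431 + 0.7699i and -2.1431 - 0.7699i


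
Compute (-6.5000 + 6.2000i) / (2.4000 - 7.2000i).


Conjugate of z2 = 2.4000 + 7.2000i
Numerator: (-6.5000 + 6.2000i)(2.4000 + 7.2000i) = -60.2400 - 31.9200i
Denominator: 2.4^2 + (-7.2)^2 = 57.6
Result = (-60.2400 - 31.9200i)/57.6

-1.0458 - 0.5542i


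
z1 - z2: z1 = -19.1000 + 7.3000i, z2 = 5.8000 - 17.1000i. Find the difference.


Real: -19.1 - 5.8 = -24.9
Imag: 7.3 + 17.1 = 24.4

-24.9000 + 24.4000i


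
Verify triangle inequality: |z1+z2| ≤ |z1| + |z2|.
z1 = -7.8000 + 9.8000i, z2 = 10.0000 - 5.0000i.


|z1| = sqrt((-7.8)^2 + 9.8^2) = sqrt(156.88) = 12.5252
|z2| = sqrt(10^2 + (-5)^2) = sqrt(125) = 11.1803
z1+z2 = 2.2000 + 4.8000i
|z1+z2| = sqrt(27.88) = 5.2802
|z1|+|z2| = 12.5252 + 11.1803 = 23.7055

|z1+z2| = 5.2802 ≤ |z1|+|z2| = 23.7055 (verified)


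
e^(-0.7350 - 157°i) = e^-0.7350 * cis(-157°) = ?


e^-0.7350 = 0.4795
cos(-157°) = -0.9205
sin(-157°) = -0.39073
Real = 0.4795*(-0.9205) = -0.4414
Imag = 0.4795*(-0.39073) = -0.1874

-0.4414 - 0.1874i


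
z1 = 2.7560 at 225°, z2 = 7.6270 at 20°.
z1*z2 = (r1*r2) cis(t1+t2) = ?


r = 2.7560 * 7.6270 = 21.0200
theta = 225° + 20° = 245° = 245° (mod 360)

21.0200 cis(245°)


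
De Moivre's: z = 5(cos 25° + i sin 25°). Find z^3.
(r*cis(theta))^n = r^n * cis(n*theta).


r^3 = 5^3 = 125
n*theta = 3*25° = 75° = 75° (mod 360)
a = 125*cos(75°) = 32.3524
b = 125*sin(75°) = 120.7407

125 cis(75°) = 32.3524 + 120.7407i


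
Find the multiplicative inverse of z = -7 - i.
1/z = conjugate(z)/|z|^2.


|z|^2 = 49+1 = 50
1/z = (-7 + 1i)/50

1/z = -0.1400 + 0.0200i


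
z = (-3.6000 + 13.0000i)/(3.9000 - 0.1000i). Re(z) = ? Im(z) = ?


Multiply by conjugate: (-3.6000 + 13.0000i)(3.9000 + 0.1000i) / (3.9^2 + (-0.1)^2)
Numerator real = -3.6*3.9 + 13*(-0.1) = -15.34
Numerator imag = 13*3.9 - (-3.6)*(-0.1) = 50.34
Denominator = 15.22
Re(z) = -15.34/15.22 = -1.0079
Im(z) = 50.34/15.22 = 3.3075

Re(z) = -1.0079, Im(z) = 3.3075


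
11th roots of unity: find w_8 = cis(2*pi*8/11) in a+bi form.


Angle = 360*8/11 = 261.8182°
a = cos(261.8182°) = -0.1423
b = sin(261.8182°) = -0.9898

-0.1423 - 0.9898i


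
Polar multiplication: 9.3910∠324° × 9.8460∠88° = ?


r = 9.3910 * 9.8460 = 92.4638
theta = 324° + 88° = 412° = 52° (mod 360)

92.4638 cis(52°)


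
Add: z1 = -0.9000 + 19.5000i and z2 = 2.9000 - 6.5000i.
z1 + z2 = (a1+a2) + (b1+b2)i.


Real: -0.9 + 2.9 = 2
Imag: 19.5 - 6.5 = 13

2.0000 + 13.0000i


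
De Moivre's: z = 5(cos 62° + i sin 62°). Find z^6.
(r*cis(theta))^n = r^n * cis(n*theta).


r^6 = 5^6 = 15625
n*theta = 6*62° = 372° = 12° (mod 360)
a = 15625*cos(12°) = 15283.5563
b = 15625*sin(12°) = 3248.6202

15625 cis(12°) = 15283.5563 + 3248.6202i


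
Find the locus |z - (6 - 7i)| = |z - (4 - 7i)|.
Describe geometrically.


Equal distances means the locus is the perpendicular bisector of z1 and z2.
Midpoint = ((6+4)/2, (-7+(-7))/2) = (5.0000, -7.0000)

Perpendicular bisector through (5.0000, -7.0000)


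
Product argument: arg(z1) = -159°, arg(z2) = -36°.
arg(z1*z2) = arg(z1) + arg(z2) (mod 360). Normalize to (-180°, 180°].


arg(z1*z2) = -159° - 36° = -195°
Normalized to (-180°, 180°]: 165°

165°


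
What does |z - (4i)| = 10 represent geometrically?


|z - z0| = r is a circle with center z0 and radius r.
Center = (0, 4), radius = 10

Circle with center (0, 4) and radius 10


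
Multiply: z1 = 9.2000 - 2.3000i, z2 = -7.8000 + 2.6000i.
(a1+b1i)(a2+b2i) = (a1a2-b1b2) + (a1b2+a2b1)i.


Real = 9.2*(-7.8) - (-2.3)*2.6 = -71.76 - (-5.98) = -65.78
Imag = 9.2*2.6 - (7.8)*(-2.3) = 23.92 + 17.94 = 41.86

-65.7800 + 41.8600i


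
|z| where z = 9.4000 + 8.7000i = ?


|z| = sqrt(9.4^2 + 8.7^2) = sqrt(88.36 + 75.69) = sqrt(164.05) = 12.8082

|z| = 12.8082


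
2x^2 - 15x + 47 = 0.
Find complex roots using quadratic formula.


disc = (-15)^2 - 4*2*47 = 225 - 376 = -151
sqrt(|disc|) = sqrt(151) = 12.2882
Real part = 15/(2*2) = 3.7500
Imag part = 12.2882/(2*2) = 3.0721

3.7500 ± 3.0721i


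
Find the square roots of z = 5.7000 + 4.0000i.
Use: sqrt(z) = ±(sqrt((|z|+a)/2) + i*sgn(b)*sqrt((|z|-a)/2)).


|z| = sqrt(32.49+16) = 6.9635
sqrt((|z|+a)/2) = sqrt((6.9635+5.7)/2) = sqrt(6.3317) = 2.5163
sqrt((|z|-a)/2) = sqrt((6.9635-5.7)/2) = sqrt(0.6317) = 0.7948

±(2.5163 + 0.7948i) i.e. 2.5163 + 0.7948i and -2.5163 - 0.7948i


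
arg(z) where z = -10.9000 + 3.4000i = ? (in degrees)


Re = -10.9, Im = 3.4
arg = atan2(3.4, -10.9) = 162.6759 degrees

arg(z) = 162.6759 degrees


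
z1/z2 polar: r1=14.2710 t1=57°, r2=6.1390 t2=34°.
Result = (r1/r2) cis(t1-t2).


r = 14.2710 / 6.1390 = 2.3246
theta = 57° - 34° = 23° = 23° (mod 360)

2.3246 cis(23°)


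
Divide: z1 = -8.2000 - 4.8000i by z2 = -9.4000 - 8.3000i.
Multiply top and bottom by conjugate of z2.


Conjugate of z2 = -9.4000 + 8.3000i
Numerator: (-8.2000 - 4.8000i)(-9.4000 + 8.3000i) = 116.9200 - 22.9400i
Denominator: (-9.4)^2 + (-8.3)^2 = 157.25
Result = (116.9200 - 22.9400i)/157.25

0.7435 - 0.1459i


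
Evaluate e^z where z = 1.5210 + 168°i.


e^1.5210 = 4.5768
cos(168°) = -0.97815
sin(168°) = 0.20791
Real = 4.5768*(-0.97815) = -4.4768
Imag = 4.5768*0.20791 = 0.9516

-4.4768 + 0.9516i


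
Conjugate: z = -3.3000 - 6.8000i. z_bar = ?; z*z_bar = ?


z_bar = -3.3000 + 6.8000i
z*z_bar = (-3.3)^2 + (-6.8)^2 = 10.89 + 46.24 = 57.13

z_bar = -3.3000 + 6.8000i, z*z_bar = 57.13


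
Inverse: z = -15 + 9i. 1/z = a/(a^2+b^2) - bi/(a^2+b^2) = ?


|z|^2 = 225+81 = 306
1/z = (-15 - 9i)/306

1/z = -0.0490 - 0.0294i


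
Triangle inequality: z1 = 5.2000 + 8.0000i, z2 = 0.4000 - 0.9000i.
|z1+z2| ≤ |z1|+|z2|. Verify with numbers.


|z1| = sqrt(5.2^2 + 8^2) = sqrt(91.04) = 9.5415
|z2| = sqrt(0.4^2 + (-0.9)^2) = sqrt(0.97) = 0.9849
z1+z2 = 5.6000 + 7.1000i
|z1+z2| = sqrt(81.77) = 9.0427
|z1|+|z2| = 9.5415 + 0.9849 = 10.5264

|z1+z2| = 9.0427 ≤ |z1|+|z2| = 10.5264 (verified)


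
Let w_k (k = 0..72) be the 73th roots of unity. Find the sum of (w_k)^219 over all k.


The roots are w_k = w^k with w = e^(2*pi*i/73), and (w^k)^219 = (w^219)^k.
So S = 1 + u + u^2 + ... + u^(72) with u = w^219.
219 = 3*73 + 0, so 219 is a multiple of 73 and u = (w^73)^3 = 1.
Every one of the 73 terms equals 1: S = 73

S = 73


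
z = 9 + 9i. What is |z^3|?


|z| = sqrt(81+81) = sqrt(162) = 12.7279
|z^3| = |z|^3 = (sqrt(162))^3 = 162*sqrt(162)

|z^3| = 162*sqrt(162) ≈ 2061.9234


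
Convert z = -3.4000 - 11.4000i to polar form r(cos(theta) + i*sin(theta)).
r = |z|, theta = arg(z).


r = sqrt(11.56+129.96) = sqrt(141.52) = 11.8962
theta = atan2(-11.4, -3.4) = -106.6070 degrees

r = 11.8962, theta = -106.6070 degrees


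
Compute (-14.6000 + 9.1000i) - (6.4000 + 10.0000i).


Real: -14.6 - 6.4 = -21
Imag: 9.1 - 10 = -0.9

-21.0000 - 0.9000i


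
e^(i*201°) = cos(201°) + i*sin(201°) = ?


cos(201°) = -0.9336
sin(201°) = -0.3584

e^(i*201°) = -0.9336 - 0.3584i


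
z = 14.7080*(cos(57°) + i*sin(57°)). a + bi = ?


a = 14.7080*cos(57°) = 14.7080*0.54464 = 8.0106
b = 14.7080*sin(57°) = 14.7080*0.83867 = 12.3352

8.0106 + 12.3352i


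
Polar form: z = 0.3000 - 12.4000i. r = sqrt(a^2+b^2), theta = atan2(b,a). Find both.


r = sqrt(0.09+153.76) = sqrt(153.85) = 12.4036
theta = atan2(-12.4, 0.3) = -88.6141 degrees

r = 12.4036, theta = -88.6141 degrees


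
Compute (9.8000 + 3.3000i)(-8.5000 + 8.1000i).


Real = 9.8*(-8.5) - 3.3*8.1 = -83.3 - 26.73 = -110.03
Imag = 9.8*8.1 - (8.5)*3.3 = 79.38 - (28.05) = 51.33

-110.0300 + 51.3300i


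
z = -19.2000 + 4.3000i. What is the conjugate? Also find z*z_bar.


z_bar = -19.2000 - 4.3000i
z*z_bar = (-19.2)^2 + 4.3^2 = 368.64 + 18.49 = 387.13

z_bar = -19.2000 - 4.3000i, z*z_bar = 387.13


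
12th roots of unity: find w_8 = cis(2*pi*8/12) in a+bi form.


Angle = 360*8/12 = 240°
a = cos(240°) = -0.5000
b = sin(240°) = -0.8660

-0.5000 - 0.8660i


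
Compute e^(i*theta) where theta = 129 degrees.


cos(129°) = -0.6293
sin(129°) = 0.7771

e^(i*129°) = -0.6293 + 0.7771i


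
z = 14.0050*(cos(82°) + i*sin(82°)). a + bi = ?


a = 14.0050*cos(82°) = 14.0050*0.13917 = 1.9491
b = 14.0050*sin(82°) = 14.0050*0.99027 = 13.8687

1.9491 + 13.8687i


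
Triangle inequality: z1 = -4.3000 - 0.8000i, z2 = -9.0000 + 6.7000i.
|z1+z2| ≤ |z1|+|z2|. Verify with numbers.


|z1| = sqrt((-4.3)^2 + (-0.8)^2) = sqrt(19.13) = 4.3738
|z2| = sqrt((-9)^2 + 6.7^2) = sqrt(125.89) = 11.2201
z1+z2 = -13.3000 + 5.9000i
|z1+z2| = sqrt(211.7) = 14.5499
|z1|+|z2| = 4.3738 + 11.2201 = 15.5939

|z1+z2| = 14.5499 ≤ |z1|+|z2| = 15.5939 (verified)


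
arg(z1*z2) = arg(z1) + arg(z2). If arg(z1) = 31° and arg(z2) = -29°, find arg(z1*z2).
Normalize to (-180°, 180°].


arg(z1*z2) = 31° - 29° = 2°
Normalized to (-180°, 180°]: 2°

2°


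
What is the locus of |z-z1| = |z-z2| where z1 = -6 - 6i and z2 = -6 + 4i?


Equal distances means the locus is the perpendicular bisector of z1 and z2.
Midpoint = ((-6+(-6))/2, (-6+4)/2) = (-6.0000, -1.0000)

Perpendicular bisector through (-6.0000, -1.0000)


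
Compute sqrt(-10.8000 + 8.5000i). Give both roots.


|z| = sqrt(116.64+72.25) = 13.7437
sqrt((|z|+a)/2) = sqrt((13.7437+(-10.8))/2) = sqrt(1.4719) = 1.2132
sqrt((|z|-a)/2) = sqrt((13.7437-(-10.8))/2) = sqrt(12.2719) = 3.5031

±(1.2132 + 3.5031i) i.e. 1.2132 + 3.5031i and -1.2132 - 3.5031i


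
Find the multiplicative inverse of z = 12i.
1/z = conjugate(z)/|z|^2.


|z|^2 = 0+144 = 144
1/z = (0 - 12i)/144

1/z = 0 - 0.0833i


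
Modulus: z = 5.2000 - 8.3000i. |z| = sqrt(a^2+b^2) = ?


|z| = sqrt(5.2^2 + (-8.3)^2) = sqrt(27.04 + 68.89) = sqrt(95.93) = 9.7944

|z| = 9.7944


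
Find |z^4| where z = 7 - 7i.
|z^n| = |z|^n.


|z| = sqrt(49+49) = sqrt(98) = 9.8995
|z^4| = |z|^4 = (sqrt(98))^4 = 98^2 = 9604

|z^4| = 9604


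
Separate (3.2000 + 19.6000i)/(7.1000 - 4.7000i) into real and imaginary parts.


Multiply by conjugate: (3.2000 + 19.6000i)(7.1000 + 4.7000i) / (7.1^2 + (-4.7)^2)
Numerator real = 3.2*7.1 + 19.6*(-4.7) = -69.4
Numerator imag = 19.6*7.1 - 3.2*(-4.7) = 154.2
Denominator = 72.5
Re(z) = -69.4/72.5 = -0.9572
Im(z) = 154.2/72.5 = 2.1269

Re(z) = -0.9572, Im(z) = 2.1269


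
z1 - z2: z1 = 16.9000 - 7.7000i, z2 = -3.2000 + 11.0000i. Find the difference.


Real: 16.9 + 3.2 = 20.1
Imag: -7.7 - 11 = -18.7

20.1000 - 18.7000i


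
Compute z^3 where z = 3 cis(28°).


r^3 = 3^3 = 27
n*theta = 3*28° = 84° = 84° (mod 360)
a = 27*cos(84°) = 2.8223
b = 27*sin(84°) = 26.8521

27 cis(84°) = 2.8223 + 26.8521i


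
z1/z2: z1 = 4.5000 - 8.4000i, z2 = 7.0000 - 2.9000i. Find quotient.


Conjugate of z2 = 7.0000 + 2.9000i
Numerator: (4.5000 - 8.4000i)(7.0000 + 2.9000i) = 55.8600 - 45.7500i
Denominator: 7^2 + (-2.9)^2 = 57.41
Result = (55.8600 - 45.7500i)/57.41

0.9730 - 0.7969i


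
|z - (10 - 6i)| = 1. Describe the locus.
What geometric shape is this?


|z - z0| = r is a circle with center z0 and radius r.
Center = (10, -6), radius = 1

Circle with center (10, -6) and radius 1


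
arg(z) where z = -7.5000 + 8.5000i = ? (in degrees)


Re = -7.5, Im = 8.5
arg = atan2(8.5, -7.5) = 131.4237 degrees

arg(z) = 131.4237 degrees


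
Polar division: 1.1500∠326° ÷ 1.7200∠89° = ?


r = 1.1500 / 1.7200 = 0.6686
theta = 326° - 89° = 237° = 237° (mod 360)

0.6686 cis(237°)


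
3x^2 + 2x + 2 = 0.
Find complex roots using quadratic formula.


disc = 2^2 - 4*3*2 = 4 - 24 = -20
sqrt(|disc|) = sqrt(20) = 4.4721
Real part = -2/(2*3) = -0.3333
Imag part = 4.4721/(2*3) = 0.7454

-0.3333 ± 0.7454i


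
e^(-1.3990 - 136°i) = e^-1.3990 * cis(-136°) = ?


e^-1.3990 = 0.24684
cos(-136°) = -0.7193
sin(-136°) = -0.6947
Real = 0.24684*(-0.7193) = -0.1776
Imag = 0.24684*(-0.6947) = -0.1715

-0.1776 - 0.1715i


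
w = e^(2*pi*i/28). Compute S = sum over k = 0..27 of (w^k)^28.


The roots are w_k = w^k with w = e^(2*pi*i/28), and (w^k)^28 = (w^28)^k.
So S = 1 + u + u^2 + ... + u^(27) with u = w^28.
28 = 1*28 + 0, so 28 is a multiple of 28 and u = (w^28)^1 = 1.
Every one of the 28 terms equals 1: S = 28

S = 28


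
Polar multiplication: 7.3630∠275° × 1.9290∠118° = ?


r = 7.3630 * 1.9290 = 14.2032
theta = 275° + 118° = 393° = 33° (mod 360)

14.2032 cis(33°)


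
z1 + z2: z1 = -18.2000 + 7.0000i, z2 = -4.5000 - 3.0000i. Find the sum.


Real: -18.2 - 4.5 = -22.7
Imag: 7 - 3 = 4

-22.7000 + 4.0000i


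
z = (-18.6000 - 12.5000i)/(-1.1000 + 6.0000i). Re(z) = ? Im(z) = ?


Multiply by conjugate: (-18.6000 - 12.5000i)(-1.1000 - 6.0000i) / ((-1.1)^2 + 6^2)
Numerator real = -18.6*(-1.1) - (12.5)*6 = -54.54
Numerator imag = -12.5*(-1.1) - (-18.6)*6 = 125.35
Denominator = 37.21
Re(z) = -54.54/37.21 = -1.4657
Im(z) = 125.35/37.21 = 3.3687

Re(z) = -1.4657, Im(z) = 3.3687


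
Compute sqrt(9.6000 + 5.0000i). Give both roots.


|z| = sqrt(92.16+25) = 10.8240
sqrt((|z|+a)/2) = sqrt((10.8240+9.6)/2) = sqrt(10.2120) = 3.1956
sqrt((|z|-a)/2) = sqrt((10.8240-9.6)/2) = sqrt(0.6120) = 0.7823

±(3.1956 + 0.7823i) i.e. 3.1956 + 0.7823i and -3.1956 - 0.7823i


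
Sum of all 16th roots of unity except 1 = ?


With w = e^(2*pi*i/16), all 16 of the 16th roots of unity w^0 = 1, w, ..., w^(15) sum to 0: 1 + w + ... + w^(15) = (1 - w^16)/(1 - w) = 0 since w^16 = 1, w ≠ 1.
Removing the root 1: w + w^2 + ... + w^(15) = 0 - 1 = -1

Sum = -1


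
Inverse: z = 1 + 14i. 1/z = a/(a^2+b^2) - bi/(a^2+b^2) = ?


|z|^2 = 1+196 = 197
1/z = (1 - 14i)/197

1/z = 0.0051 - 0.0711i


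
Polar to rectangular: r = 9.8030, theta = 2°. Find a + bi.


a = 9.8030*cos(2°) = 9.8030*0.99939 = 9.7970
b = 9.8030*sin(2°) = 9.8030*0.0349 = 0.3421

9.7970 + 0.3421i


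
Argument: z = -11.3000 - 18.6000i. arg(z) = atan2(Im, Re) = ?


Re = -11.3, Im = -18.6
arg = atan2(-18.6, -11.3) = -121.2798 degrees

arg(z) = -121.2798 degrees


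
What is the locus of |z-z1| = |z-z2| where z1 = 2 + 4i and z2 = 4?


Equal distances means the locus is the perpendicular bisector of z1 and z2.
Midpoint = ((2+4)/2, (4+0)/2) = (3.0000, 2.0000)

Perpendicular bisector through (3.0000, 2.0000)


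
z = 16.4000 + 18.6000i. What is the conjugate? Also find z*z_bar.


z_bar = 16.4000 - 18.6000i
z*z_bar = 16.4^2 + 18.6^2 = 268.96 + 345.96 = 614.92

z_bar = 16.4000 - 18.6000i, z*z_bar = 614.92


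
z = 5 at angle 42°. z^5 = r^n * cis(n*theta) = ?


r^5 = 5^5 = 3125
n*theta = 5*42° = 210° = 210° (mod 360)
a = 3125*cos(210°) = -2706.3294
b = 3125*sin(210°) = -1562.5000

3125 cis(210°) = -2706.3294 - 1562.5000i


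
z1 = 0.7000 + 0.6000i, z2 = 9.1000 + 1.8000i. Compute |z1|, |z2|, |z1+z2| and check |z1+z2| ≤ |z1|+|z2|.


|z1| = sqrt(0.7^2 + 0.6^2) = sqrt(0.85) = 0.9220
|z2| = sqrt(9.1^2 + 1.8^2) = sqrt(86.05) = 9.2763
z1+z2 = 9.8000 + 2.4000i
|z1+z2| = sqrt(101.8) = 10.0896
|z1|+|z2| = 0.9220 + 9.2763 = 10.1983

|z1+z2| = 10.0896 ≤ |z1|+|z2| = 10.1983 (verified)


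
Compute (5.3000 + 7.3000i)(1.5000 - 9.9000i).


Real = 5.3*1.5 - 7.3*(-9.9) = 7.95 - (-72.27) = 80.22
Imag = 5.3*(-9.9) + 1.5*7.3 = -52.47 + 10.95 = -41.52

80.2200 - 41.5200i


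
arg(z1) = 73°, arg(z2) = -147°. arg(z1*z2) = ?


arg(z1*z2) = 73° - 147° = -74°
Normalized to (-180°, 180°]: -74°

-74°


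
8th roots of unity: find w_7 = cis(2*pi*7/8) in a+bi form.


Angle = 360*7/8 = 315°
a = cos(315°) = 0.7071
b = sin(315°) = -0.7071

0.7071 - 0.7071i


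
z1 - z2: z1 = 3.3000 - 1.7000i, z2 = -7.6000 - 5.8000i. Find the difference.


Real: 3.3 + 7.6 = 10.9
Imag: -1.7 + 5.8 = 4.1

10.9000 + 4.1000i


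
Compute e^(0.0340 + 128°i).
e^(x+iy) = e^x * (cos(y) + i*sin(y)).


e^0.0340 = 1.0346
cos(128°) = -0.6157
sin(128°) = 0.788
Real = 1.0346*(-0.6157) = -0.6370
Imag = 1.0346*0.788 = 0.8153

-0.6370 + 0.8153i


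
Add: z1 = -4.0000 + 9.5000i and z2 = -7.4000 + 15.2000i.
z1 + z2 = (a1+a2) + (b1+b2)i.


Real: -4 - 7.4 = -11.4
Imag: 9.5 + 15.2 = 24.7

-11.4000 + 24.7000i


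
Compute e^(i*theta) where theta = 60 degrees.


cos(60°) = 0.5000
sin(60°) = 0.8660

e^(i*60°) = 0.5000 + 0.8660i


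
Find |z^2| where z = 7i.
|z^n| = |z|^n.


|z| = sqrt(0+49) = sqrt(49) = 7
|z^2| = |z|^2 = 7^2 = 49

|z^2| = 49


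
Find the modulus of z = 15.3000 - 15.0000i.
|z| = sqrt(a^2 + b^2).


|z| = sqrt(15.3^2 + (-15)^2) = sqrt(234.09 + 225) = sqrt(459.09) = 21.4264

|z| = 21.4264


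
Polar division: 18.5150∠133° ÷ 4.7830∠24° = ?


r = 18.5150 / 4.7830 = 3.8710
theta = 133° - 24° = 109° = 109° (mod 360)

3.8710 cis(109°)


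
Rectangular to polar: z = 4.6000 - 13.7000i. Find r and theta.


r = sqrt(21.16+187.69) = sqrt(208.85) = 14.4516
theta = atan2(-13.7, 4.6) = -71.4397 degrees

r = 14.4516, theta = -71.4397 degrees


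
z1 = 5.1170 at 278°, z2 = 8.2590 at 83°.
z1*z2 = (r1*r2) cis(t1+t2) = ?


r = 5.1170 * 8.2590 = 42.2613
theta = 278° + 83° = 361° = 1° (mod 360)

42.2613 cis(1°)


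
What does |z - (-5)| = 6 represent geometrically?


|z - z0| = r is a circle with center z0 and radius r.
Center = (-5, 0), radius = 6

Circle with center (-5, 0) and radius 6


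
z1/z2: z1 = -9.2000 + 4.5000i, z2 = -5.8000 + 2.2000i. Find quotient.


Conjugate of z2 = -5.8000 - 2.2000i
Numerator: (-9.2000 + 4.5000i)(-5.8000 - 2.2000i) = 63.2600 - 5.8600i
Denominator: (-5.8)^2 + 2.2^2 = 38.48
Result = (63.2600 - 5.8600i)/38.48

1.6440 - 0.1523i


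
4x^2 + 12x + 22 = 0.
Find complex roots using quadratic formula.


disc = 12^2 - 4*4*22 = 144 - 352 = -208
sqrt(|disc|) = sqrt(208) = 14.4222
Real part = -12/(2*4) = -1.5000
Imag part = 14.4222/(2*4) = 1.8028

-1.5000 ± 1.8028i


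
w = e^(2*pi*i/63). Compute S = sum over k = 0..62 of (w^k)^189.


The roots are w_k = w^k with w = e^(2*pi*i/63), and (w^k)^189 = (w^189)^k.
So S = 1 + u + u^2 + ... + u^(62) with u = w^189.
189 = 3*63 + 0, so 189 is a multiple of 63 and u = (w^63)^3 = 1.
Every one of the 63 terms equals 1: S = 63

S = 63


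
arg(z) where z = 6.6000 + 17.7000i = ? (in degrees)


Re = 6.6, Im = 17.7
arg = atan2(17.7, 6.6) = 69.5505 degrees

arg(z) = 69.5505 degrees


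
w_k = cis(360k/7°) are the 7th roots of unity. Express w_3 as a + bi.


Angle = 360*3/7 = 154.2857°
a = cos(154.2857°) = -0.9010
b = sin(154.2857°) = 0.4339

-0.9010 + 0.4339i


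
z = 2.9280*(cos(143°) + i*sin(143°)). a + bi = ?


a = 2.9280*cos(143°) = 2.9280*(-0.79864) = -2.3384
b = 2.9280*sin(143°) = 2.9280*0.6018 = 1.7621

-2.3384 + 1.7621i


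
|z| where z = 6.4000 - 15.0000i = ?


|z| = sqrt(6.4^2 + (-15)^2) = sqrt(40.96 + 225) = sqrt(265.96) = 16.3083

|z| = 16.3083


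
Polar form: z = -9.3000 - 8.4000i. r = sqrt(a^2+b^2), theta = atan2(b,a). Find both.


r = sqrt(86.49+70.56) = sqrt(157.05) = 12.5320
theta = atan2(-8.4, -9.3) = -137.9108 degrees

r = 12.5320, theta = -137.9108 degrees


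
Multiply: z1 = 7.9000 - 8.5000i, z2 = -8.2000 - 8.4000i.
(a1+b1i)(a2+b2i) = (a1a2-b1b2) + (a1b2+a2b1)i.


Real = 7.9*(-8.2) - (-8.5)*(-8.4) = -64.78 - 71.4 = -136.18
Imag = 7.9*(-8.4) - (8.2)*(-8.5) = -66.36 + 69.7 = 3.34

-136.1800 + 3.3400i


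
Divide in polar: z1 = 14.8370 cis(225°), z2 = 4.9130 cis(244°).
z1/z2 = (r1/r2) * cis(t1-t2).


r = 14.8370 / 4.9130 = 3.0199
theta = 225° - 244° = -19° = 341° (mod 360)

3.0199 cis(341°)


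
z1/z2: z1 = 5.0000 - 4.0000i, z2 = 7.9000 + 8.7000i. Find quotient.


Conjugate of z2 = 7.9000 - 8.7000i
Numerator: (5.0000 - 4.0000i)(7.9000 - 8.7000i) = 4.7000 - 75.1000i
Denominator: 7.9^2 + 8.7^2 = 138.1
Result = (4.7000 - 75.1000i)/138.1

0.0340 - 0.5438i


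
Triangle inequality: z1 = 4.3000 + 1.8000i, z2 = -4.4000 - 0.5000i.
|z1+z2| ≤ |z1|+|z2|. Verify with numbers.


|z1| = sqrt(4.3^2 + 1.8^2) = sqrt(21.73) = 4.6615
|z2| = sqrt((-4.4)^2 + (-0.5)^2) = sqrt(19.61) = 4.4283
z1+z2 = -0.1000 + 1.3000i
|z1+z2| = sqrt(1.7) = 1.3038
|z1|+|z2| = 4.6615 + 4.4283 = 9.0898

|z1+z2| = 1.3038 ≤ |z1|+|z2| = 9.0898 (verified)


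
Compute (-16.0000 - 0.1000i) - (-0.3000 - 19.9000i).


Real: -16 + 0.3 = -15.7
Imag: -0.1 + 19.9 = 19.8

-15.7000 + 19.8000i


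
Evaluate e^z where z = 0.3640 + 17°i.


e^0.3640 = 1.4391
cos(17°) = 0.9563
sin(17°) = 0.29237
Real = 1.4391*0.9563 = 1.3762
Imag = 1.4391*0.29237 = 0.4207

1.3762 + 0.4207i


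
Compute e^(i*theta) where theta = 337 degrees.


cos(337°) = 0.9205
sin(337°) = -0.3907

e^(i*337°) = 0.9205 - 0.3907i


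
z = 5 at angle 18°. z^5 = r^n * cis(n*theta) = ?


r^5 = 5^5 = 3125
n*theta = 5*18° = 90° = 90° (mod 360)
a = 3125*cos(90°) = 0
b = 3125*sin(90°) = 3125.0000

3125 cis(90°) = 0 + 3125.0000i


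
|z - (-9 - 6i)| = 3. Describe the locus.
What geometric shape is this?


|z - z0| = r is a circle with center z0 and radius r.
Center = (-9, -6), radius = 3

Circle with center (-9, -6) and radius 3


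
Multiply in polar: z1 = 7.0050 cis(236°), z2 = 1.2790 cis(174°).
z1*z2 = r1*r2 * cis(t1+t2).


r = 7.0050 * 1.2790 = 8.9594
theta = 236° + 174° = 410° = 50° (mod 360)

8.9594 cis(50°)


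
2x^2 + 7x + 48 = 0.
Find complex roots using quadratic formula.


disc = 7^2 - 4*2*48 = 49 - 384 = -335
sqrt(|disc|) = sqrt(335) = 18.3030
Real part = -7/(2*2) = -1.7500
Imag part = 18.3030/(2*2) = 4.5758

-1.7500 ± 4.5758i


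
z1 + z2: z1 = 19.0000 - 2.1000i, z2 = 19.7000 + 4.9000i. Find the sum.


Real: 19 + 19.7 = 38.7
Imag: -2.1 + 4.9 = 2.8

38.7000 + 2.8000i


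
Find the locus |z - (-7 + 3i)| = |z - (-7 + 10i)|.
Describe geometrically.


Equal distances means the locus is the perpendicular bisector of z1 and z2.
Midpoint = ((-7+(-7))/2, (3+10)/2) = (-7.0000, 6.5000)

Perpendicular bisector through (-7.0000, 6.5000)


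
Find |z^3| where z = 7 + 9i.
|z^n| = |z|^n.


|z| = sqrt(49+81) = sqrt(130) = 11.4018
|z^3| = |z|^3 = (sqrt(130))^3 = 130*sqrt(130)

|z^3| = 130*sqrt(130) ≈ 1482.2281


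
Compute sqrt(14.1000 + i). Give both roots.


|z| = sqrt(198.81+1) = 14.1354
sqrt((|z|+a)/2) = sqrt((14.1354+14.1)/2) = sqrt(14.1177) = 3.7574
sqrt((|z|-a)/2) = sqrt((14.1354-14.1)/2) = sqrt(0.0177) = 0.1331

±(3.7574 + 0.1331i) i.e. 3.7574 + 0.1331i and -3.7574 - 0.1331i


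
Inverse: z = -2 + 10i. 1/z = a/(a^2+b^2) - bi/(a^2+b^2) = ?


|z|^2 = 4+100 = 104
1/z = (-2 - 10i)/104

1/z = -0.0192 - 0.0962i


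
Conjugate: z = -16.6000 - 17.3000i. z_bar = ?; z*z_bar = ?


z_bar = -16.6000 + 17.3000i
z*z_bar = (-16.6)^2 + (-17.3)^2 = 275.56 + 299.29 = 574.85

z_bar = -16.6000 + 17.3000i, z*z_bar = 574.85


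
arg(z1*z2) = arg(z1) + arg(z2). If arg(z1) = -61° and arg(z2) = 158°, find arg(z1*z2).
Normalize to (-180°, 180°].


arg(z1*z2) = -61° + 158° = 97°
Normalized to (-180°, 180°]: 97°

97°


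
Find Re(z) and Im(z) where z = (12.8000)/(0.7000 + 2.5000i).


Multiply by conjugate: (12.8000)(0.7000 - 2.5000i) / (0.7^2 + 2.5^2)
Numerator real = 12.8*0.7 + 0*2.5 = 8.96
Numerator imag = 0*0.7 - 12.8*2.5 = -32
Denominator = 6.74
Re(z) = 8.96/6.74 = 1.3294
Im(z) = -32/6.74 = -4.7478

Re(z) = 1.3294, Im(z) = -4.7478


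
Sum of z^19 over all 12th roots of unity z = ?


The roots are w_k = w^k with w = e^(2*pi*i/12), and (w^k)^19 = (w^19)^k.
So S = 1 + u + u^2 + ... + u^(11) with u = w^19.
19 = 1*12 + 7, so 19 is not a multiple of 12: u = (w^12)^1 * w^7 = w^7 ≠ 1 (w is a primitive 12th root), while u^12 = (w^12)^19 = 1.
Geometric series: S = (1 - u^12)/(1 - u) = (1 - 1)/(1 - u) = 0

S = 0


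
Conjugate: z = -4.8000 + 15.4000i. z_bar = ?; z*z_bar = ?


z_bar = -4.8000 - 15.4000i
z*z_bar = (-4.8)^2 + 15.4^2 = 23.04 + 237.16 = 260.2

z_bar = -4.8000 - 15.4000i, z*z_bar = 260.2


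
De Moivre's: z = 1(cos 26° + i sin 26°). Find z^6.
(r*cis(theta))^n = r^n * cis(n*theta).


r^6 = 1^6 = 1
n*theta = 6*26° = 156° = 156° (mod 360)
a = 1*cos(156°) = -0.9135
b = 1*sin(156°) = 0.4067

1 cis(156°) = -0.9135 + 0.4067i


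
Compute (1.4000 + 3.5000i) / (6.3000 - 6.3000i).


Conjugate of z2 = 6.3000 + 6.3000i
Numerator: (1.4000 + 3.5000i)(6.3000 + 6.3000i) = -13.2300 + 30.8700i
Denominator: 6.3^2 + (-6.3)^2 = 79.38
Result = (-13.2300 + 30.8700i)/79.38

-0.1667 + 0.3889i


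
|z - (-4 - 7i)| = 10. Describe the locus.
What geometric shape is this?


|z - z0| = r is a circle with center z0 and radius r.
Center = (-4, -7), radius = 10

Circle with center (-4, -7) and radius 10


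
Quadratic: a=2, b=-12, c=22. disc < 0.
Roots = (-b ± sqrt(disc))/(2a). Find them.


disc = (-12)^2 - 4*2*22 = 144 - 176 = -32
sqrt(|disc|) = sqrt(32) = 5.6569
Real part = 12/(2*2) = 3.0000
Imag part = 5.6569/(2*2) = 1.4142

3.0000 ± 1.4142i


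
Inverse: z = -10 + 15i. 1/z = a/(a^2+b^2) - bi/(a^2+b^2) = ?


|z|^2 = 100+225 = 325
1/z = (-10 - 15i)/325

1/z = -0.0308 - 0.0462i


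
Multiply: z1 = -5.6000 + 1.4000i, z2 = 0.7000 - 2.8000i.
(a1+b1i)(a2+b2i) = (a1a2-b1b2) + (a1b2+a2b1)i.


Real = -5.6*0.7 - 1.4*(-2.8) = -3.92 - (-3.92) = 0
Imag = -5.6*(-2.8) + 0.7*1.4 = 15.68 + 0.98 = 16.66

16.6600i


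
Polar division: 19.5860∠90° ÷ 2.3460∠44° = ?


r = 19.5860 / 2.3460 = 8.3487
theta = 90° - 44° = 46° = 46° (mod 360)

8.3487 cis(46°)


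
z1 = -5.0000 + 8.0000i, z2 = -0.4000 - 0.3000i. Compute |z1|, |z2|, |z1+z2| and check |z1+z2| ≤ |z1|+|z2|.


|z1| = sqrt((-5)^2 + 8^2) = sqrt(89) = 9.4340
|z2| = sqrt((-0.4)^2 + (-0.3)^2) = sqrt(0.25) = 0.5000
z1+z2 = -5.4000 + 7.7000i
|z1+z2| = sqrt(88.45) = 9.4048
|z1|+|z2| = 9.4340 + 0.5000 = 9.9340

|z1+z2| = 9.4048 ≤ |z1|+|z2| = 9.9340 (verified)


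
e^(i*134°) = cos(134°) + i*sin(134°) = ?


cos(134°) = -0.6947
sin(134°) = 0.7193

e^(i*134°) = -0.6947 + 0.7193i


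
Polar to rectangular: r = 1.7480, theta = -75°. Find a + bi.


a = 1.7480*cos(-75°) = 1.7480*0.2588 = 0.4524
b = 1.7480*sin(-75°) = 1.7480*(-0.9659) = -1.6884

0.4524 - 1.6884i


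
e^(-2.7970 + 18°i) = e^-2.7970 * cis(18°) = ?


e^-2.7970 = 0.0610
cos(18°) = 0.9511
sin(18°) = 0.309
Real = 0.0610*0.9511 = 0.0580
Imag = 0.0610*0.309 = 0.0188

0.0580 + 0.0188i


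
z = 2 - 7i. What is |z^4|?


|z| = sqrt(4+49) = sqrt(53) = 7.2801
|z^4| = |z|^4 = (sqrt(53))^4 = 53^2 = 2809

|z^4| = 2809


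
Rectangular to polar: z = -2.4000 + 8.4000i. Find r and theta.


r = sqrt(5.76+70.56) = sqrt(76.32) = 8.7361
theta = atan2(8.4, -2.4) = 105.9454 degrees

r = 8.7361, theta = 105.9454 degrees


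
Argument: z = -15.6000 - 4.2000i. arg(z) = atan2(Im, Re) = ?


Re = -15.6, Im = -4.2
arg = atan2(-4.2, -15.6) = -164.9315 degrees

arg(z) = -164.9315 degrees


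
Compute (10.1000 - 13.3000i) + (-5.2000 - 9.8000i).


Real: 10.1 - 5.2 = 4.9
Imag: -13.3 - 9.8 = -23.1

4.9000 - 23.1000i


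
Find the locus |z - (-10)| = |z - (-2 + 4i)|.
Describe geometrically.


Equal distances means the locus is the perpendicular bisector of z1 and z2.
Midpoint = ((-10+(-2))/2, (0+4)/2) = (-6.0000, 2.0000)

Perpendicular bisector through (-6.0000, 2.0000)


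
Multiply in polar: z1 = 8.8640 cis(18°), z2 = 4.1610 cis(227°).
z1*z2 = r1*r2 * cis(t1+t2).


r = 8.8640 * 4.1610 = 36.8831
theta = 18° + 227° = 245° = 245° (mod 360)

36.8831 cis(245°)


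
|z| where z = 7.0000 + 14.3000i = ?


|z| = sqrt(7^2 + 14.3^2) = sqrt(49 + 204.49) = sqrt(253.49) = 15.9214

|z| = 15.9214


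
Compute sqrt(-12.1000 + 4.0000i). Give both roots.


|z| = sqrt(146.41+16) = 12.7440
sqrt((|z|+a)/2) = sqrt((12.7440+(-12.1))/2) = sqrt(0.3220) = 0.5675
sqrt((|z|-a)/2) = sqrt((12.7440-(-12.1))/2) = sqrt(12.4220) = 3.5245

±(0.5675 + 3.5245i) i.e. 0.5675 + 3.5245i and -0.5675 - 3.5245i


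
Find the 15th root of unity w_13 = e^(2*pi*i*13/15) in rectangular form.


Angle = 360*13/15 = 312°
a = cos(312°) = 0.6691
b = sin(312°) = -0.7431

0.6691 - 0.7431i


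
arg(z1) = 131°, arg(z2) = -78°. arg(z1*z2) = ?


arg(z1*z2) = 131° - 78° = 53°
Normalized to (-180°, 180°]: 53°

53°


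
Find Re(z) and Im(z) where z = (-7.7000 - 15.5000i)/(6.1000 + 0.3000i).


Multiply by conjugate: (-7.7000 - 15.5000i)(6.1000 - 0.3000i) / (6.1^2 + 0.3^2)
Numerator real = -7.7*6.1 - (15.5)*0.3 = -51.62
Numerator imag = -15.5*6.1 - (-7.7)*0.3 = -92.24
Denominator = 37.3
Re(z) = -51.62/37.3 = -1.3839
Im(z) = -92.24/37.3 = -2.4729

Re(z) = -1.3839, Im(z) = -2.4729


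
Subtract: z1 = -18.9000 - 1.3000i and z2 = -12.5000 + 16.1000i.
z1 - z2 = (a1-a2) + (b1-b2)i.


Real: -18.9 + 12.5 = -6.4
Imag: -1.3 - 16.1 = -17.4

-6.4000 - 17.4000i


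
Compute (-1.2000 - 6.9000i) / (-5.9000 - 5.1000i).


Conjugate of z2 = -5.9000 + 5.1000i
Numerator: (-1.2000 - 6.9000i)(-5.9000 + 5.1000i) = 42.2700 + 34.5900i
Denominator: (-5.9)^2 + (-5.1)^2 = 60.82
Result = (42.2700 + 34.5900i)/60.82

0.6950 + 0.5687i


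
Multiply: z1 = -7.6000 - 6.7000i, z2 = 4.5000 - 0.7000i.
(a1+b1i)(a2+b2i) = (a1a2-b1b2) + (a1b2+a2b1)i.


Real = -7.6*4.5 - (-6.7)*(-0.7) = -34.2 - 4.69 = -38.89
Imag = -7.6*(-0.7) + 4.5*(-6.7) = 5.32 - (30.15) = -24.83

-38.8900 - 24.8300i


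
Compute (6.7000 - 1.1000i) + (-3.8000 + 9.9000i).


Real: 6.7 - 3.8 = 2.9
Imag: -1.1 + 9.9 = 8.8

2.9000 + 8.8000i


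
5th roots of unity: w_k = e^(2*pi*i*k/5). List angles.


The 5th roots of unity are cis(360k/5°) for k=0..4
Angle step = 360/5 = 72°
Primitive root: cis(72°)
Primitive root = 0.3090 + 0.9511i

5 roots at angles: 0°, 72°, 144°, 216°, 288°


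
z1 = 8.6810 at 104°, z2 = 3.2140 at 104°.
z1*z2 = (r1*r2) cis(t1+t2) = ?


r = 8.6810 * 3.2140 = 27.9007
theta = 104° + 104° = 208° = 208° (mod 360)

27.9007 cis(208°)


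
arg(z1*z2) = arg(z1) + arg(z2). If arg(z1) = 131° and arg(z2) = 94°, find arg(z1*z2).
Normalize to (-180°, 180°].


arg(z1*z2) = 131° + 94° = 225°
Normalized to (-180°, 180°]: -135°

-135°


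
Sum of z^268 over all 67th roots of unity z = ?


The roots are w_k = w^k with w = e^(2*pi*i/67), and (w^k)^268 = (w^268)^k.
So S = 1 + u + u^2 + ... + u^(66) with u = w^268.
268 = 4*67 + 0, so 268 is a multiple of 67 and u = (w^67)^4 = 1.
Every one of the 67 terms equals 1: S = 67

S = 67


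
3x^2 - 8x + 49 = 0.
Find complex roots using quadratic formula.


disc = (-8)^2 - 4*3*49 = 64 - 588 = -524
sqrt(|disc|) = sqrt(524) = 22.8910
Real part = 8/(2*3) = 1.3333
Imag part = 22.8910/(2*3) = 3.8152

1.3333 ± 3.8152i


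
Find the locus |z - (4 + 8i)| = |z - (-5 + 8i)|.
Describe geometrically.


Equal distances means the locus is the perpendicular bisector of z1 and z2.
Midpoint = ((4+(-5))/2, (8+8)/2) = (-0.5000, 8.0000)

Perpendicular bisector through (-0.5000, 8.0000)


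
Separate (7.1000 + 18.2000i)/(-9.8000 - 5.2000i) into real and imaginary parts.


Multiply by conjugate: (7.1000 + 18.2000i)(-9.8000 + 5.2000i) / ((-9.8)^2 + (-5.2)^2)
Numerator real = 7.1*(-9.8) + 18.2*(-5.2) = -164.22
Numerator imag = 18.2*(-9.8) - 7.1*(-5.2) = -141.44
Denominator = 123.08
Re(z) = -164.22/123.08 = -1.3343
Im(z) = -141.44/123.08 = -1.1492

Re(z) = -1.3343, Im(z) = -1.1492


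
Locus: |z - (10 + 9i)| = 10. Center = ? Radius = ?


|z - z0| = r is a circle with center z0 and radius r.
Center = (10, 9), radius = 10

Circle with center (10, 9) and radius 10


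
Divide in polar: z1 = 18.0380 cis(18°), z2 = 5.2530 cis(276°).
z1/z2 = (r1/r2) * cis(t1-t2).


r = 18.0380 / 5.2530 = 3.4338
theta = 18° - 276° = -258° = 102° (mod 360)

3.4338 cis(102°)


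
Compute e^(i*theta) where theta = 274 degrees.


cos(274°) = 0.0698
sin(274°) = -0.9976

e^(i*274°) = 0.0698 - 0.9976i


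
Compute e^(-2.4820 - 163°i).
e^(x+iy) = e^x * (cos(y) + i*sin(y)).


e^-2.4820 = 0.0836
cos(-163°) = -0.9563
sin(-163°) = -0.2924
Real = 0.0836*(-0.9563) = -0.0799
Imag = 0.0836*(-0.2924) = -0.0244

-0.0799 - 0.0244i


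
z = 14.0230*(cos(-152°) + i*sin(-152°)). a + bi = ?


a = 14.0230*cos(-152°) = 14.0230*(-0.88295) = -12.3816
b = 14.0230*sin(-152°) = 14.0230*(-0.46947) = -6.5834

-12.3816 - 6.5834i


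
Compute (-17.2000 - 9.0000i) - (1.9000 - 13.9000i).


Real: -17.2 - 1.9 = -19.1
Imag: -9 + 13.9 = 4.9

-19.1000 + 4.9000i


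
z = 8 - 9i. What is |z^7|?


|z| = sqrt(64+81) = sqrt(145) = 12.0416
|z^7| = |z|^7 = (sqrt(145))^7 = 145^3 * sqrt(145) = 3048625*sqrt(145)

|z^7| = 3048625*sqrt(145) ≈ 36710306.2728
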